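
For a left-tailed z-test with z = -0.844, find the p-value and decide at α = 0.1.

p = P(Z < -0.844) = Φ(-0.844) ≈ 0.1993. Since p ≥ 0.1, fail to reject H₀ (not significant) at α = 0.1.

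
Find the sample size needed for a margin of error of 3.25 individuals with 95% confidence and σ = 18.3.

n = (z*σ/E)² = (1.96×18.3/3.25)² = 121.8 → n = 122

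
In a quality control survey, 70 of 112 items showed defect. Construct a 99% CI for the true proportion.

p̂ = 0.625. CI = p̂ ± z*√(p̂(1-p̂)/n) = (0.507, 0.743)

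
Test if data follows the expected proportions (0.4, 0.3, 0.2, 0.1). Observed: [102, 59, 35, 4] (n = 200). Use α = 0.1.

Expected: [80.0, 60.0, 40.0, 20.0]. χ² = 19.492. df = 3, critical = 6.251. Reject H₀.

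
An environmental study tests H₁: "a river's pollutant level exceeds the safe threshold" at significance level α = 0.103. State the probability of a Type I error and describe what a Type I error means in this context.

P(Type I error) = α = 0.103. A Type I error is rejecting H₀ when H₀ is actually true (false positive) — here, concluding that a river's pollutant level exceeds the safe threshold when in fact this is not the case. Consequence: shutting down a compliant factory unnecessarily.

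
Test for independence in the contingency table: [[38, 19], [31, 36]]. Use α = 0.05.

χ² = 5.192. df = 1, critical = 3.841. Reject H₀. Variables are dependent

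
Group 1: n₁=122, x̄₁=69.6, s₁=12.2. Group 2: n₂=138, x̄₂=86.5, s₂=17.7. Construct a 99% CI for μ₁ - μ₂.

Difference = -16.9. SE = √(12.2²/122 + 17.7²/138) = 1.868. CI = (-21.71, -12.09)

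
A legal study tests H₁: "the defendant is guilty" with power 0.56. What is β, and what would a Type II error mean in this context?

β = 1 - power = 1 - 0.56 = 0.44. A Type II error is failing to reject H₀ when H₀ is false (false negative) — here, failing to conclude that the defendant is guilty when in fact it is true. Consequence: acquitting a guilty person.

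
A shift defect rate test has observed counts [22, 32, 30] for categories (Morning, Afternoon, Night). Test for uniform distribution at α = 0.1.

Expected = 28 each. χ² = Σ(O-E)²/E = 2.0. df = 2, critical value = 4.605. Fail to reject H₀.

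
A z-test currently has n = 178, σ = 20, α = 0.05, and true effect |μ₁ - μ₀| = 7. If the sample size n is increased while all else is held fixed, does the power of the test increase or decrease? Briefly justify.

Power increases: a larger n shrinks the standard error σ/√n, moving the sampling distribution under H₁ further from the critical value.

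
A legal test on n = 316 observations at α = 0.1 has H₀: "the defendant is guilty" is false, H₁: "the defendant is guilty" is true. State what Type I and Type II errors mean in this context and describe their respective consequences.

Type I (false positive): concluding that the defendant is guilty when it is not — convicting an innocent person. Type II (false negative): failing to conclude that the defendant is guilty when it is — acquitting a guilty person. Which is costlier depends on domain priorities and is a judgement call rather than a statistical fact.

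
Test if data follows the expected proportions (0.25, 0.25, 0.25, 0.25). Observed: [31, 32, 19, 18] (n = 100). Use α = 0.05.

Expected: [25.0, 25.0, 25.0, 25.0]. χ² = 6.8. df = 3, critical = 7.815. Fail to reject H₀.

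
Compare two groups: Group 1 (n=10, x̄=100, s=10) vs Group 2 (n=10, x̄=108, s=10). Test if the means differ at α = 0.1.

Pooled sp = 10.0. t = -1.789, df = 18. Critical t = ±1.734. Reject H₀.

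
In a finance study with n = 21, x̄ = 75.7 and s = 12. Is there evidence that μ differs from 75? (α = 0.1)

t = (x̄ - μ₀)/(s/√n) = (75.7 - 75)/(12/√21) = 0.267. df = 20, critical t = ±1.725. Fail to reject H₀.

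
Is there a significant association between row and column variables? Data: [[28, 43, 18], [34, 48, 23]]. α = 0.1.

χ² = 0.147. df = 2, critical = 4.605. Fail to reject H₀. No evidence of dependence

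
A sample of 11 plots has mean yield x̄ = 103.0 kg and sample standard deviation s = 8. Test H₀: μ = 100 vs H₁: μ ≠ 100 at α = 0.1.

t = (x̄ - μ₀)/(s/√n) = (103.0 - 100)/(8/√11) = 1.244. df = 10, critical t = ±1.812. Fail to reject H₀.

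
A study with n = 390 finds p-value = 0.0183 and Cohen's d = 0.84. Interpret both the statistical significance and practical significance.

Statistically significant (p = 0.0183 < 0.05). Cohen's d = 0.84 indicates a large effect size. Both statistical and practical significance should be considered.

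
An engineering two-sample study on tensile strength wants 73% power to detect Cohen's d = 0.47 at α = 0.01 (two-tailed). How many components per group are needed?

z_{α/2} = 2.576, z_β = Φ⁻¹(0.73) = 0.613. For small effect (d = 0.47): n per group = 2(z_{α/2} + z_β)²/d² = 2(2.576 + 0.613)²/0.47² = 92.1 → 93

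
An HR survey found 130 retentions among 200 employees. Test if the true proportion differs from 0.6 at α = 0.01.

p̂ = 0.65, p₀ = 0.6. z = (p̂ - p₀)/√(p₀(1-p₀)/n) = 1.443. Critical: ±2.576. Fail to reject H₀.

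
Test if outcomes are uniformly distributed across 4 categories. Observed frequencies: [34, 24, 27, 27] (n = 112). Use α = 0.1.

Expected = 28 each. χ² = Σ(O-E)²/E = 1.929. df = 3, critical value = 6.251. Fail to reject H₀.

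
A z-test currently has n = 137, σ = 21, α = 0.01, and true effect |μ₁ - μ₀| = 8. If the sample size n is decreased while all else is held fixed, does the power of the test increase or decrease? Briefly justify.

Power decreases: a smaller n inflates the standard error σ/√n, pulling the sampling distribution under H₁ back toward the critical value.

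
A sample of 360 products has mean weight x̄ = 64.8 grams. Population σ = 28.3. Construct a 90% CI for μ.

CI = x̄ ± z*(σ/√n) = 64.8 ± 1.645(28.3/√360) = 64.8 ± 2.45 = (62.35, 67.25)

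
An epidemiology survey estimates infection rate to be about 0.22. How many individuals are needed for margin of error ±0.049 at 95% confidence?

n = z²p(1-p)/E² = 1.96²×0.22×0.78/0.049² = 274.6 → n = 275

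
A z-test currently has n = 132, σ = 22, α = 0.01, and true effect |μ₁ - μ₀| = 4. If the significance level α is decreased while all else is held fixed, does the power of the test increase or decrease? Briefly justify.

Power decreases: a smaller α raises the critical value, so less of the H₁ sampling distribution falls in the rejection region.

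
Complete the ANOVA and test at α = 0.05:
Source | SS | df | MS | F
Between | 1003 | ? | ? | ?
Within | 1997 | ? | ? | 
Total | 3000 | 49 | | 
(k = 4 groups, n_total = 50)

df_between = 3, df_within = 46. MS_between = 334.33, MS_within = 43.41. F = 7.701, F_crit ≈ 2.807. Reject H₀.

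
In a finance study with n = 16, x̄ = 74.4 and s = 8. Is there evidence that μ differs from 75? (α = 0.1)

t = (x̄ - μ₀)/(s/√n) = (74.4 - 75)/(8/√16) = -0.3. df = 15, critical t = ±1.753. Fail to reject H₀.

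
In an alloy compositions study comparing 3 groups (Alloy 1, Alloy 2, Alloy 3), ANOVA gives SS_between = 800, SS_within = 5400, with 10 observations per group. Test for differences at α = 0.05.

df_between = 2, df_within = 27. F = MS_between/MS_within = 400.0/200.0 = 2.0. F_crit ≈ 3.354. Fail to reject H₀.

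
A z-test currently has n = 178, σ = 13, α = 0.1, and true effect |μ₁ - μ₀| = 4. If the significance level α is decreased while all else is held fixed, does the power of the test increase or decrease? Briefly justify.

Power decreases: a smaller α raises the critical value, so less of the H₁ sampling distribution falls in the rejection region.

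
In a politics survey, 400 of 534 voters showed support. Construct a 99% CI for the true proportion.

p̂ = 0.749. CI = p̂ ± z*√(p̂(1-p̂)/n) = (0.701, 0.797)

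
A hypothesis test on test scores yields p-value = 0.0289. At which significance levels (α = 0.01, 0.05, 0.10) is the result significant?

p = 0.0289. Significant at: α = 0.05, 0.1.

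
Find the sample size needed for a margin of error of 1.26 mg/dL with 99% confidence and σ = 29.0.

n = (z*σ/E)² = (2.576×29.0/1.26)² = 3515.2 → n = 3516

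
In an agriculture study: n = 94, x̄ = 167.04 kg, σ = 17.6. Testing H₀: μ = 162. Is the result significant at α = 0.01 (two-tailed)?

z = (167.04 - 162)/(17.6/√94) = 2.776. Since |z| > 2.576, significant at α = 0.01.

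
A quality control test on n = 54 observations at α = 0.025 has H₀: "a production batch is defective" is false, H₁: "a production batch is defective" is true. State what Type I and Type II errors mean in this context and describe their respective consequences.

Type I (false positive): concluding that a production batch is defective when it is not — scrapping a good batch — wasted material and cost for no reason. Type II (false negative): failing to conclude that a production batch is defective when it is — shipping a defective batch — faulty products reach customers. Which is costlier depends on domain priorities and is a judgement call rather than a statistical fact.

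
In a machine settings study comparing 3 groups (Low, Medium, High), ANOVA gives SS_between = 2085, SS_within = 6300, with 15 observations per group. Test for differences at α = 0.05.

df_between = 2, df_within = 42. F = MS_between/MS_within = 1042.5/150.0 = 6.95. F_crit ≈ 3.22. Reject H₀. At least one mean differs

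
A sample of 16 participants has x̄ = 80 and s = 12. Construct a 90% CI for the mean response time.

CI = x̄ ± t*(s/√n) = 80 ± 1.753(12/√16) = (74.74, 85.26)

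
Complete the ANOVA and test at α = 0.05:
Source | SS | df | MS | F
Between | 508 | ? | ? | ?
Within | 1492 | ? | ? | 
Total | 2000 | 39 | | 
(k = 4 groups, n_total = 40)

df_between = 3, df_within = 36. MS_between = 169.33, MS_within = 41.44. F = 4.086, F_crit ≈ 2.866. Reject H₀.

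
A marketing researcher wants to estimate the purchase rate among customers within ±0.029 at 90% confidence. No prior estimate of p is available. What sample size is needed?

Conservative approach: use p = 0.5 (maximizes p(1-p) = 0.25). n = z²(0.25)/E² = 1.645²×0.25/0.029² = 804.4 → n = 805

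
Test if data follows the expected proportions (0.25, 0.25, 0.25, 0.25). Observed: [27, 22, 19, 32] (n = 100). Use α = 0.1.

Expected: [25.0, 25.0, 25.0, 25.0]. χ² = 3.92. df = 3, critical = 6.251. Fail to reject H₀.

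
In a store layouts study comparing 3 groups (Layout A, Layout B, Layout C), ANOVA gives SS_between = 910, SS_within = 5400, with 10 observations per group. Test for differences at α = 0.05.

df_between = 2, df_within = 27. F = MS_between/MS_within = 455.0/200.0 = 2.275. F_crit ≈ 3.354. Fail to reject H₀.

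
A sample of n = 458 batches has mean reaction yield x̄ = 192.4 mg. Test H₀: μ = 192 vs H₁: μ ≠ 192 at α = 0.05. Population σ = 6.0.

z = (x̄ - μ₀)/(σ/√n) = (192.4 - 192)/(6.0/√458) = 1.427. Critical value: ±1.96. Since |1.427| ≤ 1.96, Fail to reject H₀.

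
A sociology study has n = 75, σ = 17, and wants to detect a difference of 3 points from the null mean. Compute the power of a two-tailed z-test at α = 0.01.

SE = σ/√n = 17/√75 = 1.963. Non-centrality λ = d/SE = 3/1.963 = 1.528. Power ≈ Φ(λ - z_{α/2}) = Φ(1.528 - 2.576) = Φ(-1.048) = 0.147.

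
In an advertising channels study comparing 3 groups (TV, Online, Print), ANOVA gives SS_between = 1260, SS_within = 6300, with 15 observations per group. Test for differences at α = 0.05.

df_between = 2, df_within = 42. F = MS_between/MS_within = 630.0/150.0 = 4.2. F_crit ≈ 3.22. Reject H₀. At least one mean differs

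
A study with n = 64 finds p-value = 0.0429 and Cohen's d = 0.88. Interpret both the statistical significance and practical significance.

Statistically significant (p = 0.0429 < 0.05). Cohen's d = 0.88 indicates a large effect size. Both statistical and practical significance should be considered.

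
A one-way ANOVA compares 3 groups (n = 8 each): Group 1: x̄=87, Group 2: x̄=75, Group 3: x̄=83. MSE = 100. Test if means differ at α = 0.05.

Grand mean = 81.67. SS_between = 597.33, MS_between = 298.67. F = 2.987, F_crit ≈ 3.467. Fail to reject H₀.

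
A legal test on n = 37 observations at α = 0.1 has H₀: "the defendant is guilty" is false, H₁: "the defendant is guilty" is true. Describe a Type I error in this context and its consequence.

Type I error: rejecting H₀ when it is true — concluding that the defendant is guilty when in fact it is not. Consequence: convicting an innocent person.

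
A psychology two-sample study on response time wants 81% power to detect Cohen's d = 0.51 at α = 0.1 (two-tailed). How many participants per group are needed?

z_{α/2} = 1.645, z_β = Φ⁻¹(0.81) = 0.878. For medium effect (d = 0.51): n per group = 2(z_{α/2} + z_β)²/d² = 2(1.645 + 0.878)²/0.51² = 48.9 → 49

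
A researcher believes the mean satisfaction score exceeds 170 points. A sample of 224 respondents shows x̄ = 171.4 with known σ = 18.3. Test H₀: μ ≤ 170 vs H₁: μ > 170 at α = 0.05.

z = 1.145. Critical value: 1.645. Fail to reject H₀.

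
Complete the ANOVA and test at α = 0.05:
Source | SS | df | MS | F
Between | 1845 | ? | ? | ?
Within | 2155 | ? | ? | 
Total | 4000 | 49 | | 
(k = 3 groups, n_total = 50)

df_between = 2, df_within = 47. MS_between = 922.5, MS_within = 45.85. F = 20.119, F_crit ≈ 3.195. Reject H₀.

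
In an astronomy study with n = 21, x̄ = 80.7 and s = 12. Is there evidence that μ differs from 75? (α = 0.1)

t = (x̄ - μ₀)/(s/√n) = (80.7 - 75)/(12/√21) = 2.177. df = 20, critical t = ±1.725. Reject H₀.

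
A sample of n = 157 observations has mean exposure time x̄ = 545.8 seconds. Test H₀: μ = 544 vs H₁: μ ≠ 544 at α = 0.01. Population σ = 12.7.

z = (x̄ - μ₀)/(σ/√n) = (545.8 - 544)/(12.7/√157) = 1.776. Critical value: ±2.576. Since |1.776| ≤ 2.576, Fail to reject H₀.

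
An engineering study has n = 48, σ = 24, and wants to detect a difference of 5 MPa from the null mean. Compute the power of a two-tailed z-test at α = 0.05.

SE = σ/√n = 24/√48 = 3.464. Non-centrality λ = d/SE = 5/3.464 = 1.443. Power ≈ Φ(λ - z_{α/2}) = Φ(1.443 - 1.96) = Φ(-0.517) = 0.303.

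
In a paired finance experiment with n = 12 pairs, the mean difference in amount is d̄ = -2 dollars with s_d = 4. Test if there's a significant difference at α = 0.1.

t = d̄/(s_d/√n) = -2/(4/√12) = -1.732. df = 11, critical t = ±1.796. Fail to reject H₀.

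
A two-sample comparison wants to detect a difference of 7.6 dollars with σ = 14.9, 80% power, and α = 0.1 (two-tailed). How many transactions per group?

n per group = 2(z_α/2 + z_β)²σ²/d² = 2×(1.645 + 0.84)²×14.9²/7.6² = 47.5 → n = 48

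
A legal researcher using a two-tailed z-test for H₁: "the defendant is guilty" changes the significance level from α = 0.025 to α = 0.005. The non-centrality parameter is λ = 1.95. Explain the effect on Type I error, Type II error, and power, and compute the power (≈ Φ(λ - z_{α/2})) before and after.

Decreasing α from 0.025 to 0.005:
• Type I error rate decreases (α is the Type I rate by definition).
• Critical value moves from z_{α/2} = 2.241 to 2.807, so power = Φ(λ - z_{α/2}) goes from Φ(1.95 - 2.241) = 0.386 to Φ(1.95 - 2.807) = 0.196.
• Type II error rate β = 1 - power therefore increases (0.614 → 0.804).
Appropriate when false positives are costly — here, convicting an innocent person.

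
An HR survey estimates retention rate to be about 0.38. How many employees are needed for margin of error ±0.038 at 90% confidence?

n = z²p(1-p)/E² = 1.645²×0.38×0.62/0.038² = 441.5 → n = 442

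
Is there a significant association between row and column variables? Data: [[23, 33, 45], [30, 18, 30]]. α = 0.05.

χ² = 5.471. df = 2, critical = 5.991. Fail to reject H₀. No evidence of dependence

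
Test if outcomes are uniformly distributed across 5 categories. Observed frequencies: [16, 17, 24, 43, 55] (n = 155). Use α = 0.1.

Expected = 31 each. χ² = Σ(O-E)²/E = 38.387. df = 4, critical value = 7.779. Reject H₀.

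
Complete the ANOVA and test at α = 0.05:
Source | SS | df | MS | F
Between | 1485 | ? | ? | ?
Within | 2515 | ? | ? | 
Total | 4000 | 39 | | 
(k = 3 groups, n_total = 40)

df_between = 2, df_within = 37. MS_between = 742.5, MS_within = 67.97. F = 10.923, F_crit ≈ 3.252. Reject H₀.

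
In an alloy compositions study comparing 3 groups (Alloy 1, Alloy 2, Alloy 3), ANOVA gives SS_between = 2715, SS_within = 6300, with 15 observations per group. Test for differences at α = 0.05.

df_between = 2, df_within = 42. F = MS_between/MS_within = 1357.5/150.0 = 9.05. F_crit ≈ 3.22. Reject H₀. At least one mean differs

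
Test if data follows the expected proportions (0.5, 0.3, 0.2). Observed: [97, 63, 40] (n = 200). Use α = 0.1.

Expected: [100.0, 60.0, 40.0]. χ² = 0.24. df = 2, critical = 4.605. Fail to reject H₀.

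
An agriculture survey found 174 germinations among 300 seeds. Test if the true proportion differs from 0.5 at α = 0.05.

p̂ = 0.58, p₀ = 0.5. z = (p̂ - p₀)/√(p₀(1-p₀)/n) = 2.771. Critical: ±1.96. Reject H₀.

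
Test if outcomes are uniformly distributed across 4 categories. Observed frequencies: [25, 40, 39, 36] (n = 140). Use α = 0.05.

Expected = 35 each. χ² = Σ(O-E)²/E = 4.057. df = 3, critical value = 7.815. Fail to reject H₀.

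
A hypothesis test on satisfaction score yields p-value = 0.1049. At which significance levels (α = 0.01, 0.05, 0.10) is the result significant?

p = 0.1049. Not significant at any of the given levels.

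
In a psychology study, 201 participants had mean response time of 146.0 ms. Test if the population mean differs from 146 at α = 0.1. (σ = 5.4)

z = (x̄ - μ₀)/(σ/√n) = (146.0 - 146)/(5.4/√201) = 0.0. Critical value: ±1.645. Since |0.0| ≤ 1.645, Fail to reject H₀.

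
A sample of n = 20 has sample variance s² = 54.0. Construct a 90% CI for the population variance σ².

df = 19. χ²_{0.05} = 30.144, χ²_{0.95} = 10.117. CI for σ² = ((n-1)s²/χ²_{α/2}, (n-1)s²/χ²_{1-α/2}) = (19·54.0/30.144, 19·54.0/10.117) = (34.04, 101.41)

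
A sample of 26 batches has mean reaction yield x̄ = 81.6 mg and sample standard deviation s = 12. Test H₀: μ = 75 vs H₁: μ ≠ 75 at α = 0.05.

t = (x̄ - μ₀)/(s/√n) = (81.6 - 75)/(12/√26) = 2.804. df = 25, critical t = ±2.06. Reject H₀.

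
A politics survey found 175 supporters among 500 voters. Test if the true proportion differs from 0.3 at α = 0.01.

p̂ = 0.35, p₀ = 0.3. z = (p̂ - p₀)/√(p₀(1-p₀)/n) = 2.44. Critical: ±2.576. Fail to reject H₀.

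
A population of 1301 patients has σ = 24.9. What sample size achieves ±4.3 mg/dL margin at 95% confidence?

Without FPC: n₀ = (1.96×24.9/4.3)² = 128.817. With FPC: n = n₀N/(n₀+N-1) = 117.3 → n = 118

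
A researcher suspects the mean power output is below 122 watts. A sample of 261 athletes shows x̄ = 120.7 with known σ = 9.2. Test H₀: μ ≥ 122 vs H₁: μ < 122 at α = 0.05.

z = -2.283. Critical value: -1.645. Reject H₀.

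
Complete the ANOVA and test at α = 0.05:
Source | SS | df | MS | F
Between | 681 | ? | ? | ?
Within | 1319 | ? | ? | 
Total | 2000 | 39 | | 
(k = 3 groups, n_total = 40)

df_between = 2, df_within = 37. MS_between = 340.5, MS_within = 35.65. F = 9.552, F_crit ≈ 3.252. Reject H₀.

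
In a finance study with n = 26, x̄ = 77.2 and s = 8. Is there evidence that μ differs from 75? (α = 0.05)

t = (x̄ - μ₀)/(s/√n) = (77.2 - 75)/(8/√26) = 1.402. df = 25, critical t = ±2.06. Fail to reject H₀.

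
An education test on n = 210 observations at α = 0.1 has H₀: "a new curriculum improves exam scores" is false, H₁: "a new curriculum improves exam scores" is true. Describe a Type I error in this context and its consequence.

Type I error: rejecting H₀ when it is true — concluding that a new curriculum improves exam scores when in fact it is not. Consequence: adopting a curriculum that gives no real benefit — disruption for nothing.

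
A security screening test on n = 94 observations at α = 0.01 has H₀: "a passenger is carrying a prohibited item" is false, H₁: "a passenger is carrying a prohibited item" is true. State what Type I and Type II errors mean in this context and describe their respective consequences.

Type I (false positive): concluding that a passenger is carrying a prohibited item when it is not — detaining an innocent passenger — delay and inconvenience. Type II (false negative): failing to conclude that a passenger is carrying a prohibited item when it is — letting a prohibited item through — security breach. Which is costlier depends on domain priorities and is a judgement call rather than a statistical fact.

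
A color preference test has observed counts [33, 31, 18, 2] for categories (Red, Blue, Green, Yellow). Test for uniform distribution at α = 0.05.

Expected = 21 each. χ² = Σ(O-E)²/E = 29.238. df = 3, critical value = 7.815. Reject H₀.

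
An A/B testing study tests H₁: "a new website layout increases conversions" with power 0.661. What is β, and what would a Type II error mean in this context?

β = 1 - power = 1 - 0.661 = 0.339. A Type II error is failing to reject H₀ when H₀ is false (false negative) — here, failing to conclude that a new website layout increases conversions when in fact it is true. Consequence: discarding a layout that would have improved conversions — lost revenue.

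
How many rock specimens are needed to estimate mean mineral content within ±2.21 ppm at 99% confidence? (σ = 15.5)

n = (z*σ/E)² = (2.576×15.5/2.21)² = 326.4 → n = 327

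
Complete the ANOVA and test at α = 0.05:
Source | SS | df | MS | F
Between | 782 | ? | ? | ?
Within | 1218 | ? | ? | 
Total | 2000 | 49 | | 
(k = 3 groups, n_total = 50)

df_between = 2, df_within = 47. MS_between = 391.0, MS_within = 25.91. F = 15.088, F_crit ≈ 3.195. Reject H₀.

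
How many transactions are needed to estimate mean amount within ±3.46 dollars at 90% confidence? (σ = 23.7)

n = (z*σ/E)² = (1.645×23.7/3.46)² = 127.0 → n = 127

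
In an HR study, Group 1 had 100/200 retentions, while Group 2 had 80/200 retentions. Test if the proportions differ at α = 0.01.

p̂₁ = 0.5, p̂₂ = 0.4, pooled p̂ = 0.45. z = 2.01. Critical: ±2.576. Fail to reject H₀.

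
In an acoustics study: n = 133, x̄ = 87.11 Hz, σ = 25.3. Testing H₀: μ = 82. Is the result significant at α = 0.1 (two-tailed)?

z = (87.11 - 82)/(25.3/√133) = 2.329. Since |z| > 1.645, significant at α = 0.1.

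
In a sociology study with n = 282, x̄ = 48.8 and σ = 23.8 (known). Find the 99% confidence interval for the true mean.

CI = x̄ ± z*(σ/√n) = 48.8 ± 2.576(23.8/√282) = 48.8 ± 3.65 = (45.15, 52.45)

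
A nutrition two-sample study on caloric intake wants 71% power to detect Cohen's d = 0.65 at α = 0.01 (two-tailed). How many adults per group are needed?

z_{α/2} = 2.576, z_β = Φ⁻¹(0.71) = 0.553. For medium effect (d = 0.65): n per group = 2(z_{α/2} + z_β)²/d² = 2(2.576 + 0.553)²/0.65² = 46.3 → 47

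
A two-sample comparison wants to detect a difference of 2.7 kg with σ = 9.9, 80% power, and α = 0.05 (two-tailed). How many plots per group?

n per group = 2(z_α/2 + z_β)²σ²/d² = 2×(1.96 + 0.84)²×9.9²/2.7² = 210.8 → n = 211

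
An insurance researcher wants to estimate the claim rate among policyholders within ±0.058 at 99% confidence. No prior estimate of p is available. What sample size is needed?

Conservative approach: use p = 0.5 (maximizes p(1-p) = 0.25). n = z²(0.25)/E² = 2.576²×0.25/0.058² = 493.1 → n = 494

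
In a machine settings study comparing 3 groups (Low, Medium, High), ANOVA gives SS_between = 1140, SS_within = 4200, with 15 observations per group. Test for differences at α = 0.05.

df_between = 2, df_within = 42. F = MS_between/MS_within = 570.0/100.0 = 5.7. F_crit ≈ 3.22. Reject H₀. At least one mean differs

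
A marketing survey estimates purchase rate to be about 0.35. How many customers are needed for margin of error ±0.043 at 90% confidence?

n = z²p(1-p)/E² = 1.645²×0.35×0.65/0.043² = 332.9 → n = 333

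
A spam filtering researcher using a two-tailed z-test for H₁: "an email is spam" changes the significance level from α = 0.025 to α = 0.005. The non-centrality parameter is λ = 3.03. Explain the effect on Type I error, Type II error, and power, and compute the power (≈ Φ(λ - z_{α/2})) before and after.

Decreasing α from 0.025 to 0.005:
• Type I error rate decreases (α is the Type I rate by definition).
• Critical value moves from z_{α/2} = 2.241 to 2.807, so power = Φ(λ - z_{α/2}) goes from Φ(3.03 - 2.241) = 0.785 to Φ(3.03 - 2.807) = 0.588.
• Type II error rate β = 1 - power therefore increases (0.215 → 0.412).
Appropriate when false positives are costly — here, a legitimate email is sent to the spam folder and the user misses it.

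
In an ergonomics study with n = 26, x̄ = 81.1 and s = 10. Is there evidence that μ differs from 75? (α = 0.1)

t = (x̄ - μ₀)/(s/√n) = (81.1 - 75)/(10/√26) = 3.11. df = 25, critical t = ±1.708. Reject H₀.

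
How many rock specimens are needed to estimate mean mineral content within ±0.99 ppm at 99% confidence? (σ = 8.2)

n = (z*σ/E)² = (2.576×8.2/0.99)² = 455.2 → n = 456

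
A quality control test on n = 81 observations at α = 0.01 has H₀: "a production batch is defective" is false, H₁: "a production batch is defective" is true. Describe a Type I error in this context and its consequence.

Type I error: rejecting H₀ when it is true — concluding that a production batch is defective when in fact it is not. Consequence: scrapping a good batch — wasted material and cost for no reason.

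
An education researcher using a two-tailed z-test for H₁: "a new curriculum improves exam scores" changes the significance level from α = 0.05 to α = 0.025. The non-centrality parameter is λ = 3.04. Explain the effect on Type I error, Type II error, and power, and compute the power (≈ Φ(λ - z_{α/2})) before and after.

Decreasing α from 0.05 to 0.025:
• Type I error rate decreases (α is the Type I rate by definition).
• Critical value moves from z_{α/2} = 1.96 to 2.241, so power = Φ(λ - z_{α/2}) goes from Φ(3.04 - 1.96) = 0.86 to Φ(3.04 - 2.241) = 0.788.
• Type II error rate β = 1 - power therefore increases (0.14 → 0.212).
Appropriate when false positives are costly — here, adopting a curriculum that gives no real benefit — disruption for nothing.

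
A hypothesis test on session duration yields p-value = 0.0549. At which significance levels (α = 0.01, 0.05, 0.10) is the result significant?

p = 0.0549. Significant at: α = 0.1.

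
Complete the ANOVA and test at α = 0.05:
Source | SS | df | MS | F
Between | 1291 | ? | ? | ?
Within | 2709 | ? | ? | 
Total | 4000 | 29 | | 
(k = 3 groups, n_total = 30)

df_between = 2, df_within = 27. MS_between = 645.5, MS_within = 100.33. F = 6.434, F_crit ≈ 3.354. Reject H₀.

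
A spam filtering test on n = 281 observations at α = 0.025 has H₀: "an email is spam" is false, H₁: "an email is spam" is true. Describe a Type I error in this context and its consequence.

Type I error: rejecting H₀ when it is true — concluding that an email is spam when in fact it is not. Consequence: a legitimate email is sent to the spam folder and the user misses it.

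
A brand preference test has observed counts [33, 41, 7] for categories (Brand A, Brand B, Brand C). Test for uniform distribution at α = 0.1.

Expected = 27 each. χ² = Σ(O-E)²/E = 23.407. df = 2, critical value = 4.605. Reject H₀.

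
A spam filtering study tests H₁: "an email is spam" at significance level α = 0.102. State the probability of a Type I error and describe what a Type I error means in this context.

P(Type I error) = α = 0.102. A Type I error is rejecting H₀ when H₀ is actually true (false positive) — here, concluding that an email is spam when in fact this is not the case. Consequence: a legitimate email is sent to the spam folder and the user misses it.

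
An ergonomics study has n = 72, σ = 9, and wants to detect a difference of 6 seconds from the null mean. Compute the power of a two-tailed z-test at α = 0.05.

SE = σ/√n = 9/√72 = 1.061. Non-centrality λ = d/SE = 6/1.061 = 5.657. Power ≈ Φ(λ - z_{α/2}) = Φ(5.657 - 1.96) = Φ(3.697) = 1.0.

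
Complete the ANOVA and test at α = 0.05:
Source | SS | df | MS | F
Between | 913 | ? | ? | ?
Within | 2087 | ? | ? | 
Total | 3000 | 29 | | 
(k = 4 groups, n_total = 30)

df_between = 3, df_within = 26. MS_between = 304.33, MS_within = 80.27. F = 3.791, F_crit ≈ 2.975. Reject H₀.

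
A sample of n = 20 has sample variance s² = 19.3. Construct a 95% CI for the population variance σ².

df = 19. χ²_{0.025} = 32.852, χ²_{0.975} = 8.907. CI for σ² = ((n-1)s²/χ²_{α/2}, (n-1)s²/χ²_{1-α/2}) = (19·19.3/32.852, 19·19.3/8.907) = (11.16, 41.17)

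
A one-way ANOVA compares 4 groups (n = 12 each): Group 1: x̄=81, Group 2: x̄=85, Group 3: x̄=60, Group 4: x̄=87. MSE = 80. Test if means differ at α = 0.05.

Grand mean = 78.25. SS_between = 5553.0, MS_between = 1851.0. F = 23.137, F_crit ≈ 2.816. Reject H₀.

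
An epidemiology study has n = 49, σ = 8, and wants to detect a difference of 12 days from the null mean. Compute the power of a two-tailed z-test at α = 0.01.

SE = σ/√n = 8/√49 = 1.143. Non-centrality λ = d/SE = 12/1.143 = 10.5. Power ≈ Φ(λ - z_{α/2}) = Φ(10.5 - 2.576) = Φ(7.924) = 1.0.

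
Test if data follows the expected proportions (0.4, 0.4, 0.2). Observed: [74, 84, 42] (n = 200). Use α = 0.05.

Expected: [80.0, 80.0, 40.0]. χ² = 0.75. df = 2, critical = 5.991. Fail to reject H₀.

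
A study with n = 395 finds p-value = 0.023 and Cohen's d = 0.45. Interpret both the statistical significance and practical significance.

Statistically significant (p = 0.023 < 0.05). Cohen's d = 0.45 indicates a small effect size. Both statistical and practical significance should be considered.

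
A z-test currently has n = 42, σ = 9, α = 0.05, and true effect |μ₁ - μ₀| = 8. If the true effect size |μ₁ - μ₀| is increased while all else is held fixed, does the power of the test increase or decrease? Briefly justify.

Power increases: a larger true effect increases the non-centrality λ = |μ₁ - μ₀|/(σ/√n).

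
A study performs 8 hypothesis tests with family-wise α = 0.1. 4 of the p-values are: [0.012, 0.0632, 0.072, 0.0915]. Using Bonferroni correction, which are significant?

Bonferroni α = 0.1/8 = 0.0125. Significant p-values: [0.012]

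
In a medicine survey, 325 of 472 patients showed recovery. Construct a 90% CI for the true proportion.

p̂ = 0.689. CI = p̂ ± z*√(p̂(1-p̂)/n) = (0.653, 0.724)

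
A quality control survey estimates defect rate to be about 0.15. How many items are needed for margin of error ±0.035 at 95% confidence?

n = z²p(1-p)/E² = 1.96²×0.15×0.85/0.035² = 399.8 → n = 400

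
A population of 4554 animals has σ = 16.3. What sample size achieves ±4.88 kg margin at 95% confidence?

Without FPC: n₀ = (1.96×16.3/4.88)² = 42.86. With FPC: n = n₀N/(n₀+N-1) = 42.5 → n = 43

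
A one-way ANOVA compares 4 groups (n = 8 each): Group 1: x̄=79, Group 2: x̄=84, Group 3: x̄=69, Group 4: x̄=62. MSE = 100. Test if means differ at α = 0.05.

Grand mean = 73.5. SS_between = 2344.0, MS_between = 781.33. F = 7.813, F_crit ≈ 2.947. Reject H₀.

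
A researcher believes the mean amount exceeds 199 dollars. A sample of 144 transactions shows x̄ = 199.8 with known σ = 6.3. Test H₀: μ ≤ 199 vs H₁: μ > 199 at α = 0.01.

z = 1.524. Critical value: 2.33. Fail to reject H₀.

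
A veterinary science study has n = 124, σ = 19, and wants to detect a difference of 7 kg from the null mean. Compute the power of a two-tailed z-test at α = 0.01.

SE = σ/√n = 19/√124 = 1.706. Non-centrality λ = d/SE = 7/1.706 = 4.103. Power ≈ Φ(λ - z_{α/2}) = Φ(4.103 - 2.576) = Φ(1.527) = 0.937.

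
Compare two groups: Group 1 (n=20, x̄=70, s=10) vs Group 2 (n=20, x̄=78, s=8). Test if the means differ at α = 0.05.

Pooled sp = 9.06. t = -2.794, df = 38. Critical t = ±2.024. Reject H₀.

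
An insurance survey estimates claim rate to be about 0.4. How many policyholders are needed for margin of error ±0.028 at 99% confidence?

n = z²p(1-p)/E² = 2.576²×0.4×0.6/0.028² = 2031.4 → n = 2032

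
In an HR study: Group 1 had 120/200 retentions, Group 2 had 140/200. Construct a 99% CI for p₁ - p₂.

p̂₁ = 0.6, p̂₂ = 0.7. Difference = -0.1. CI = (-0.222, 0.022)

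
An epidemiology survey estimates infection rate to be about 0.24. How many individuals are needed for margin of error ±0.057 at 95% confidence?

n = z²p(1-p)/E² = 1.96²×0.24×0.76/0.057² = 215.7 → n = 216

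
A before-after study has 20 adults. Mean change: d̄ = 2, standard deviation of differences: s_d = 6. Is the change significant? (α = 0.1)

t = d̄/(s_d/√n) = 2/(6/√20) = 1.491. df = 19, critical t = ±1.729. Fail to reject H₀.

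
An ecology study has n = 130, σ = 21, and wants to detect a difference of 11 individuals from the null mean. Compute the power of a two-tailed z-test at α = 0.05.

SE = σ/√n = 21/√130 = 1.842. Non-centrality λ = d/SE = 11/1.842 = 5.972. Power ≈ Φ(λ - z_{α/2}) = Φ(5.972 - 1.96) = Φ(4.012) = 1.0.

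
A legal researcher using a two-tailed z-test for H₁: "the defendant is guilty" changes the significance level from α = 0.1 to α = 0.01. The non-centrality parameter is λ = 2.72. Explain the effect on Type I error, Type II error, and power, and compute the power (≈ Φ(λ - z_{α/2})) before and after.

Decreasing α from 0.1 to 0.01:
• Type I error rate decreases (α is the Type I rate by definition).
• Critical value moves from z_{α/2} = 1.645 to 2.576, so power = Φ(λ - z_{α/2}) goes from Φ(2.72 - 1.645) = 0.859 to Φ(2.72 - 2.576) = 0.557.
• Type II error rate β = 1 - power therefore increases (0.141 → 0.443).
Appropriate when false positives are costly — here, convicting an innocent person.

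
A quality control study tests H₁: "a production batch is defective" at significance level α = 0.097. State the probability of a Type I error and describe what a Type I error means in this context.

P(Type I error) = α = 0.097. A Type I error is rejecting H₀ when H₀ is actually true (false positive) — here, concluding that a production batch is defective when in fact this is not the case. Consequence: scrapping a good batch — wasted material and cost for no reason.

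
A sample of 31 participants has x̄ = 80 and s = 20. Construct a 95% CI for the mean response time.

CI = x̄ ± t*(s/√n) = 80 ± 2.042(20/√31) = (72.66, 87.34)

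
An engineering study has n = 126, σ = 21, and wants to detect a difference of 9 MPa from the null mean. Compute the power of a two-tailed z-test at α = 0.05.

SE = σ/√n = 21/√126 = 1.871. Non-centrality λ = d/SE = 9/1.871 = 4.811. Power ≈ Φ(λ - z_{α/2}) = Φ(4.811 - 1.96) = Φ(2.851) = 0.998.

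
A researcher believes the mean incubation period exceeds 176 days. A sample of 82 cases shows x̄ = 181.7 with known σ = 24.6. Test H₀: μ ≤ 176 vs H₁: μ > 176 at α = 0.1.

z = 2.098. Critical value: 1.28. Reject H₀.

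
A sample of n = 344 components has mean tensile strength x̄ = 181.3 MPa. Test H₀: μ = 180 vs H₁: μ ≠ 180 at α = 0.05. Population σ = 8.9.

z = (x̄ - μ₀)/(σ/√n) = (181.3 - 180)/(8.9/√344) = 2.709. Critical value: ±1.96. Since |2.709| > 1.96, Reject H₀.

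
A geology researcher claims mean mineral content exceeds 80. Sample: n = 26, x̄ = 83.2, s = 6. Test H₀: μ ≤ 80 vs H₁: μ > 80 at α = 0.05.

t = (83.2 - 80)/(6/√26) = 2.719, df = 25. Critical t = 1.708. Reject H₀.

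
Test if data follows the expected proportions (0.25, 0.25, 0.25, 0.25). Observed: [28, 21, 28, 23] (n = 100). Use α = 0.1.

Expected: [25.0, 25.0, 25.0, 25.0]. χ² = 1.52. df = 3, critical = 6.251. Fail to reject H₀.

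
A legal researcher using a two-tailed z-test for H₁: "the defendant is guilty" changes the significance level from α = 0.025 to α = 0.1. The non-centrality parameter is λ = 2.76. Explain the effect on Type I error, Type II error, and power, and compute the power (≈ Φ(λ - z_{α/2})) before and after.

Increasing α from 0.025 to 0.1:
• Type I error rate increases (α is the Type I rate by definition).
• Critical value moves from z_{α/2} = 2.241 to 1.645, so power = Φ(λ - z_{α/2}) goes from Φ(2.76 - 2.241) = 0.698 to Φ(2.76 - 1.645) = 0.868.
• Type II error rate β = 1 - power therefore decreases (0.302 → 0.132).
Appropriate when false negatives are costly — here, acquitting a guilty person.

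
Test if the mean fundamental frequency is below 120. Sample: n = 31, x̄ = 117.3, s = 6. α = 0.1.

t = (117.3 - 120)/(6/√31) = -2.505, df = 30. Critical t = -1.31. Reject H₀.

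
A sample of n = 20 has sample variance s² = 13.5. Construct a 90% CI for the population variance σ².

df = 19. χ²_{0.05} = 30.144, χ²_{0.95} = 10.117. CI for σ² = ((n-1)s²/χ²_{α/2}, (n-1)s²/χ²_{1-α/2}) = (19·13.5/30.144, 19·13.5/10.117) = (8.51, 25.35)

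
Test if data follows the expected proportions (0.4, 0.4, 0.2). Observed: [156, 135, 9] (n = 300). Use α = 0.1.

Expected: [120.0, 120.0, 60.0]. χ² = 56.025. df = 2, critical = 4.605. Reject H₀.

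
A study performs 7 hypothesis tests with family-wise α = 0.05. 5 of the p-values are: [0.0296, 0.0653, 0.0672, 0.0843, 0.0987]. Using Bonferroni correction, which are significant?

Bonferroni α = 0.05/7 = 0.00714. None of the given p-values are significant.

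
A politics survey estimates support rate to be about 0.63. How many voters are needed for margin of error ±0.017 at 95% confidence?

n = z²p(1-p)/E² = 1.96²×0.63×0.37/0.017² = 3098.5 → n = 3099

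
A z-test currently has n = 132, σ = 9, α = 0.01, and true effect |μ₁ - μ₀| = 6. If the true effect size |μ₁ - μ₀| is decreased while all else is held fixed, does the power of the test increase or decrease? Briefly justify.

Power decreases: a smaller true effect decreases the non-centrality λ = |μ₁ - μ₀|/(σ/√n).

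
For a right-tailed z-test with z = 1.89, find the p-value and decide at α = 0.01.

p = P(Z > 1.89) = 1 - Φ(1.89) ≈ 0.0294. Since p ≥ 0.01, fail to reject H₀ (not significant) at α = 0.01.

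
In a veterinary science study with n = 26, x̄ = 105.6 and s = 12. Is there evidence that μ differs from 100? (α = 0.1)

t = (x̄ - μ₀)/(s/√n) = (105.6 - 100)/(12/√26) = 2.38. df = 25, critical t = ±1.708. Reject H₀.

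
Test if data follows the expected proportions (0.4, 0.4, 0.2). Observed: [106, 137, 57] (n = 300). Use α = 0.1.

Expected: [120.0, 120.0, 60.0]. χ² = 4.192. df = 2, critical = 4.605. Fail to reject H₀.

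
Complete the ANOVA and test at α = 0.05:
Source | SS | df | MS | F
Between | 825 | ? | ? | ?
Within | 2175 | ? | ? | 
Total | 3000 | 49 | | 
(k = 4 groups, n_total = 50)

df_between = 3, df_within = 46. MS_between = 275.0, MS_within = 47.28. F = 5.816, F_crit ≈ 2.807. Reject H₀.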